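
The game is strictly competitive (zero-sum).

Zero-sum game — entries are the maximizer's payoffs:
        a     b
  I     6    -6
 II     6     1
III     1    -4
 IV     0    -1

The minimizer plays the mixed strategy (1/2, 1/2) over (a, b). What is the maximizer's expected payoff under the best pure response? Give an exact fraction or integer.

7/2

I: (6)·(1/2) + (-6)·(1/2) = 0.
II: (6)·(1/2) + (1)·(1/2) = 7/2.
III: (1)·(1/2) + (-4)·(1/2) = -3/2.
IV: (0)·(1/2) + (-1)·(1/2) = -1/2.
The best pure response is II with expected payoff 7/2.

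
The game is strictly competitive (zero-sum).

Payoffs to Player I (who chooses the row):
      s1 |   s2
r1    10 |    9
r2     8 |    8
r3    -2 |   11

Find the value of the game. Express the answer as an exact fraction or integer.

64/7

Row r2 is strictly dominated by row r1, so Player I never plays it.
The remaining 2×2 game on (r1, r3) × (s1, s2) has no saddle point. Let Player I play r1 with probability p; indifference gives 10p − 2(1−p) = 9p + 11(1−p), so p = 13/14.
Similarly Player II's optimal q on s1 is 1/7, and the value is 10·(1/7) + (9)·(6/7) = 64/7.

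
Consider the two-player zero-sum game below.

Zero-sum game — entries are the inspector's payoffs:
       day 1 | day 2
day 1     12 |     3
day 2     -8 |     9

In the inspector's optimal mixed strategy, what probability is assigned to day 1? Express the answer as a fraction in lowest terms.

17/26

Row minima are 3 and -8, so the inspector's maximin is 3; column maxima are 12 and 9, so the inspectee's minimax is 9. These differ, so the equilibrium is in mixed strategies.
Let the inspector play day 1 with probability p. The inspectee is indifferent when 12p − 8(1−p) = 3p + 9(1−p), giving p = 17/26.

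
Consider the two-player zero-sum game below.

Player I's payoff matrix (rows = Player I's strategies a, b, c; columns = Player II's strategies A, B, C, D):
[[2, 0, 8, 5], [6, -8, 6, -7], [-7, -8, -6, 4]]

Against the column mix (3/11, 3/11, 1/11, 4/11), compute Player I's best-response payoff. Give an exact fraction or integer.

a: (2)·(3/11) + (0)·(3/11) + (8)·(1/11) + (5)·(4/11) = 34/11.
b: (6)·(3/11) + (-8)·(3/11) + (6)·(1/11) + (-7)·(4/11) = -28/11.
c: (-7)·(3/11) + (-8)·(3/11) + (-6)·(1/11) + (4)·(4/11) = -35/11.
The best pure response is a with expected payoff 34/11.

34/11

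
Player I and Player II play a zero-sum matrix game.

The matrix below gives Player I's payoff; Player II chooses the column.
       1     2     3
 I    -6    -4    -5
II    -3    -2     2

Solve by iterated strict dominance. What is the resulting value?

-3

Column 2 is strictly dominated by 1 for Player II (-6<-4, -3<-2); eliminate 2.
Row I is strictly dominated by row II (-3>-6, 2>-5); eliminate I.
Column 3 is strictly dominated by 1 for Player II (-3<2); eliminate 3.
Only (II, 1) remains, with payoff -3.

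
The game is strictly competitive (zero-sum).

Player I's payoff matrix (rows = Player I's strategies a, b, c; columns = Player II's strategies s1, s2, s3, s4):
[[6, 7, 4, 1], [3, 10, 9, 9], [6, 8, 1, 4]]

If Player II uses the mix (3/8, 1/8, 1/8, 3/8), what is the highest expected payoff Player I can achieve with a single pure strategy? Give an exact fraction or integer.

a: (6)·(3/8) + (7)·(1/8) + (4)·(1/8) + (1)·(3/8) = 4.
b: (3)·(3/8) + (10)·(1/8) + (9)·(1/8) + (9)·(3/8) = 55/8.
c: (6)·(3/8) + (8)·(1/8) + (1)·(1/8) + (4)·(3/8) = 39/8.
The best pure response is b with expected payoff 55/8.

55/8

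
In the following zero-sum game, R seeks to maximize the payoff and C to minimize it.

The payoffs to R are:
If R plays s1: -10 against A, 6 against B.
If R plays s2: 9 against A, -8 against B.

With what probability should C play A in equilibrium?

14/33

Row minima are -10 and -8, so R's maximin is -8; column maxima are 9 and 6, so C's minimax is 6. These differ, so the equilibrium is in mixed strategies.
Let C play A with probability q. R is indifferent when −10q + 6(1−q) = 9q − 8(1−q), giving q = 14/33.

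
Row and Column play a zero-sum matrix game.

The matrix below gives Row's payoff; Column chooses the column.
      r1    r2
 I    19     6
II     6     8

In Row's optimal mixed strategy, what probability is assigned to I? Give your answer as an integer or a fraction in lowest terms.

2/15

Row minima are 6 and 6, so Row's maximin is 6; column maxima are 19 and 8, so Column's minimax is 8. These differ, so the equilibrium is in mixed strategies.
Let Row play I with probability p. Column is indifferent when 19p + 6(1−p) = 6p + 8(1−p), giving p = 2/15.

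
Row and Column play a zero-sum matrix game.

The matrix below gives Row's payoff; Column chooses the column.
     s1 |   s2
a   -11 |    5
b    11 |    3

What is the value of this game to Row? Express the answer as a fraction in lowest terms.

Row minima are -11 and 3, so Row's maximin is 3; column maxima are 11 and 5, so Column's minimax is 5. These differ, so the equilibrium is in mixed strategies.
Let Row play a with probability p. Column is indifferent when −11p + 11(1−p) = 5p + 3(1−p), giving p = 1/3.
Let Column play s1 with probability q. Row is indifferent when −11q + 5(1−q) = 11q + 3(1−q), giving q = 1/12.
The value is -11·(1/12) + (5)·(11/12) = 11/3.

11/3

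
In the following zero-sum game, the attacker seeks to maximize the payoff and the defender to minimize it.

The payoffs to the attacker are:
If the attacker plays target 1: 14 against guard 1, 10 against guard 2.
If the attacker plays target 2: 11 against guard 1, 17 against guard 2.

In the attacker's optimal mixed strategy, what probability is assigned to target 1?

3/5

Row minima are 10 and 11, so the attacker's maximin is 11; column maxima are 14 and 17, so the defender's minimax is 14. These differ, so the equilibrium is in mixed strategies.
Let the attacker play target 1 with probability p. The defender is indifferent when 14p + 11(1−p) = 10p + 17(1−p), giving p = 3/5.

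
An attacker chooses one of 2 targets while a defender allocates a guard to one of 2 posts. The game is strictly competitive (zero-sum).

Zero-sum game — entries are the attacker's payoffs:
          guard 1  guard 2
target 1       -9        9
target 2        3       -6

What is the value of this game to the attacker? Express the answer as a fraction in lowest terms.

Row minima are -9 and -6, so the attacker's maximin is -6; column maxima are 3 and 9, so the defender's minimax is 3. These differ, so the equilibrium is in mixed strategies.
Let the attacker play target 1 with probability p. The defender is indifferent when −9p + 3(1−p) = 9p − 6(1−p), giving p = 1/3.
Let the defender play guard 1 with probability q. The attacker is indifferent when −9q + 9(1−q) = 3q − 6(1−q), giving q = 5/9.
The value is -9·(5/9) + (9)·(4/9) = -1.

-1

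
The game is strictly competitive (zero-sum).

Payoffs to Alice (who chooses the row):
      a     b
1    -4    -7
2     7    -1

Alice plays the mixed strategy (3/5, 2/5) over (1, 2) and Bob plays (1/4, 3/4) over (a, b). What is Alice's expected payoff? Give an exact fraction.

Against (1/4, 3/4), each row's expected payoff is 1: -25/4; 2: 1.
Taking the (3/5, 2/5)-weighted average: (3/5)·(-25/4) + (2/5)·(1) = -67/20.

-67/20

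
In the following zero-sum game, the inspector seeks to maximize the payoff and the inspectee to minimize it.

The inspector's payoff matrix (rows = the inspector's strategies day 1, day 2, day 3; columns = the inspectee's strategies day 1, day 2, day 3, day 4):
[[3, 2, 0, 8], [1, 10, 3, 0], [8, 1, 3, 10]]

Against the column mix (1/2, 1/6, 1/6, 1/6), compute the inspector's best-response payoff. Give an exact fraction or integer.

day 1: (3)·(1/2) + (2)·(1/6) + (0)·(1/6) + (8)·(1/6) = 19/6.
day 2: (1)·(1/2) + (10)·(1/6) + (3)·(1/6) + (0)·(1/6) = 8/3.
day 3: (8)·(1/2) + (1)·(1/6) + (3)·(1/6) + (10)·(1/6) = 19/3.
The best pure response is day 3 with expected payoff 19/3.

19/3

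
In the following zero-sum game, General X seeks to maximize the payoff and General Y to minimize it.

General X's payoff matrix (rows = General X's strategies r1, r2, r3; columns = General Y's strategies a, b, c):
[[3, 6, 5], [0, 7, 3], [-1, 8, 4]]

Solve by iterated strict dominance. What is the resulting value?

3

Column b is strictly dominated by a for General Y (3<6, 0<7, -1<8); eliminate b.
Row r3 is strictly dominated by row r1 (3>-1, 5>4); eliminate r3.
Column c is strictly dominated by a for General Y (3<5, 0<3); eliminate c.
Row r2 is strictly dominated by row r1 (3>0); eliminate r2.
Only (r1, a) remains, with payoff 3.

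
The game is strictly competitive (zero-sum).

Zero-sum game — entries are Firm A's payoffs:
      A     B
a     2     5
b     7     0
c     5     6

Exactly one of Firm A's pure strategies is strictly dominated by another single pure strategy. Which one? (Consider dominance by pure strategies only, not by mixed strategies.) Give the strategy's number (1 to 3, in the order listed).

Compare a with c: 5 > 2, 6 > 5.
So c strictly dominates a for Firm A; a is strictly dominated.

1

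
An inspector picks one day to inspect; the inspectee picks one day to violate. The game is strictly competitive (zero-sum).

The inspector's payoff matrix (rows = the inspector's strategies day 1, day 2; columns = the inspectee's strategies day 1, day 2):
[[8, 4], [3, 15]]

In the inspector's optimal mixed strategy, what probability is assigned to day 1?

3/4

Row minima are 4 and 3, so the inspector's maximin is 4; column maxima are 8 and 15, so the inspectee's minimax is 8. These differ, so the equilibrium is in mixed strategies.
Let the inspector play day 1 with probability p. The inspectee is indifferent when 8p + 3(1−p) = 4p + 15(1−p), giving p = 3/4.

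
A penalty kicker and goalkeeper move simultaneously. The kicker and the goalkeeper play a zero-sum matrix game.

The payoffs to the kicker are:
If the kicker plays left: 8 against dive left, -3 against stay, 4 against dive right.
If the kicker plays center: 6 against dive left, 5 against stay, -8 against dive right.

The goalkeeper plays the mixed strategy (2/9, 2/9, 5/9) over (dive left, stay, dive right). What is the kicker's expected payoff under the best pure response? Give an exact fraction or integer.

left: (8)·(2/9) + (-3)·(2/9) + (4)·(5/9) = 10/3.
center: (6)·(2/9) + (5)·(2/9) + (-8)·(5/9) = -2.
The best pure response is left with expected payoff 10/3.

10/3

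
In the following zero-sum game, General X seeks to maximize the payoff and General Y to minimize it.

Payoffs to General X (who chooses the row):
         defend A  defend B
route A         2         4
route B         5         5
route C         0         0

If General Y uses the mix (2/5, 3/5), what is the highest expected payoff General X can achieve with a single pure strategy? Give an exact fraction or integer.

5

route A: (2)·(2/5) + (4)·(3/5) = 16/5.
route B: (5)·(2/5) + (5)·(3/5) = 5.
route C: (0)·(2/5) + (0)·(3/5) = 0.
The best pure response is route B with expected payoff 5.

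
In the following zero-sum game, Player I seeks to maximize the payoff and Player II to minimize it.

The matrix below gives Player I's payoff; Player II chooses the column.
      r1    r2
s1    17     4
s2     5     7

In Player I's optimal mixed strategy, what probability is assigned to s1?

Row minima are 4 and 5, so Player I's maximin is 5; column maxima are 17 and 7, so Player II's minimax is 7. These differ, so the equilibrium is in mixed strategies.
Let Player I play s1 with probability p. Player II is indifferent when 17p + 5(1−p) = 4p + 7(1−p), giving p = 2/15.

2/15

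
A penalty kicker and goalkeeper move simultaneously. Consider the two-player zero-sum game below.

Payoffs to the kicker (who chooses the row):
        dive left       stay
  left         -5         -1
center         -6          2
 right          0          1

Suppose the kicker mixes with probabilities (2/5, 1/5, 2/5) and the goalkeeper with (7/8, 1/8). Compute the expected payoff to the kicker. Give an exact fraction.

Against (7/8, 1/8), each row's expected payoff is left: -9/2; center: -5; right: 1/8.
Taking the (2/5, 1/5, 2/5)-weighted average: (2/5)·(-9/2) + (1/5)·(-5) + (2/5)·(1/8) = -11/4.

-11/4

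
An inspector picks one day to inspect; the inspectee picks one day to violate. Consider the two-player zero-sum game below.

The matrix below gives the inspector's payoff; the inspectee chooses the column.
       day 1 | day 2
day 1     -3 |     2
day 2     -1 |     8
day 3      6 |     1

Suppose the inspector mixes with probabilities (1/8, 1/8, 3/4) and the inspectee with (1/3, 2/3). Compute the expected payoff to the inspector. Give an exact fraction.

Against (1/3, 2/3), each row's expected payoff is day 1: 1/3; day 2: 5; day 3: 8/3.
Taking the (1/8, 1/8, 3/4)-weighted average: (1/8)·(1/3) + (1/8)·(5) + (3/4)·(8/3) = 8/3.

8/3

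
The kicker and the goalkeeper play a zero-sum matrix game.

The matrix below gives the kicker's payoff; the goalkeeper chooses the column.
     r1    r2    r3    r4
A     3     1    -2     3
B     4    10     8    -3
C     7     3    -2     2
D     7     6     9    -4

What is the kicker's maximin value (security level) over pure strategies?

-2

The worst-case payoff for each row is A: -2, B: -3, C: -2, D: -4.
The best of these is -2.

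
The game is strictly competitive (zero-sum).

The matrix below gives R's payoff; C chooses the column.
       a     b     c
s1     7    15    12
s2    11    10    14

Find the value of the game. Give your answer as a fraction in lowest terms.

Column c is strictly dominated by a for C (it gives R more in every row).
The remaining 2×2 game on (s1, s2) × (a, b) has no saddle point. Let R play s1 with probability p; indifference gives 7p + 11(1−p) = 15p + 10(1−p), so p = 1/9.
Similarly C's optimal q on a is 5/9, and the value is 7·(5/9) + (15)·(4/9) = 95/9.

95/9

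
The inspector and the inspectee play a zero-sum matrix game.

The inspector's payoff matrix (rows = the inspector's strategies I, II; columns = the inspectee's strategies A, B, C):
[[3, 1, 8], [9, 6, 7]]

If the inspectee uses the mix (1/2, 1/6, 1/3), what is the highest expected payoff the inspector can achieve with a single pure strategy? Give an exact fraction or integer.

I: (3)·(1/2) + (1)·(1/6) + (8)·(1/3) = 13/3.
II: (9)·(1/2) + (6)·(1/6) + (7)·(1/3) = 47/6.
The best pure response is II with expected payoff 47/6.

47/6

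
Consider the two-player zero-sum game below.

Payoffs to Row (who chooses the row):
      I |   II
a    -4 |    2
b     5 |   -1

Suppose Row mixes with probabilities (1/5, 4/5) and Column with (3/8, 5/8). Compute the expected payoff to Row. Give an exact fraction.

19/20

Against (3/8, 5/8), each row's expected payoff is a: -1/4; b: 5/4.
Taking the (1/5, 4/5)-weighted average: (1/5)·(-1/4) + (4/5)·(5/4) = 19/20.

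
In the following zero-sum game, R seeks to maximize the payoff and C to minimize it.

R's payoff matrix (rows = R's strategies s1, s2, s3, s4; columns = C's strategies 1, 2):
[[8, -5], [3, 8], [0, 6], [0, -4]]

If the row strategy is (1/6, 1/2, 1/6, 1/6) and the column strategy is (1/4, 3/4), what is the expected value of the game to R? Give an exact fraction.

Against (1/4, 3/4), each row's expected payoff is s1: -7/4; s2: 27/4; s3: 9/2; s4: -3.
Taking the (1/6, 1/2, 1/6, 1/6)-weighted average: (1/6)·(-7/4) + (1/2)·(27/4) + (1/6)·(9/2) + (1/6)·(-3) = 10/3.

10/3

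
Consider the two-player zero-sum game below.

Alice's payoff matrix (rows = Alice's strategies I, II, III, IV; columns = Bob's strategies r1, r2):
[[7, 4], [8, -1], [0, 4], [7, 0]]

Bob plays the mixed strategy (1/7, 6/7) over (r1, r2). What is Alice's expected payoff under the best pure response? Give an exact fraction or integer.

31/7

I: (7)·(1/7) + (4)·(6/7) = 31/7.
II: (8)·(1/7) + (-1)·(6/7) = 2/7.
III: (0)·(1/7) + (4)·(6/7) = 24/7.
IV: (7)·(1/7) + (0)·(6/7) = 1.
The best pure response is I with expected payoff 31/7.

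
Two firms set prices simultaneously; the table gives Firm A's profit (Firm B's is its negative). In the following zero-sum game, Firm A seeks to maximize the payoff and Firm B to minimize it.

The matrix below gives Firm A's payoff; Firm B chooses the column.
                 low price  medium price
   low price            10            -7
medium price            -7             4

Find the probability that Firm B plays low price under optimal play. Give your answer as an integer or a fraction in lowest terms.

11/28

Row minima are -7 and -7, so Firm A's maximin is -7; column maxima are 10 and 4, so Firm B's minimax is 4. These differ, so the equilibrium is in mixed strategies.
Let Firm B play low price with probability q. Firm A is indifferent when 10q − 7(1−q) = −7q + 4(1−q), giving q = 11/28.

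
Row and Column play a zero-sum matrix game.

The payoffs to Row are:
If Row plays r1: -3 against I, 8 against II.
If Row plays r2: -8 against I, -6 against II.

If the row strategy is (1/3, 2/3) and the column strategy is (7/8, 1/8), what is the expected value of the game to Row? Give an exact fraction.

-137/24

Against (7/8, 1/8), each row's expected payoff is r1: -13/8; r2: -31/4.
Taking the (1/3, 2/3)-weighted average: (1/3)·(-13/8) + (2/3)·(-31/4) = -137/24.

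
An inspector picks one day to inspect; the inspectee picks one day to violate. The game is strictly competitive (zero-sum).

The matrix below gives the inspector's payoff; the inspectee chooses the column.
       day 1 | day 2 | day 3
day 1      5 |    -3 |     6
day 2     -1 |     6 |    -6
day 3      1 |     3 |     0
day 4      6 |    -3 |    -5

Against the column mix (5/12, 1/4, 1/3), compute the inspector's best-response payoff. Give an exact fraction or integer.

10/3

day 1: (5)·(5/12) + (-3)·(1/4) + (6)·(1/3) = 10/3.
day 2: (-1)·(5/12) + (6)·(1/4) + (-6)·(1/3) = -11/12.
day 3: (1)·(5/12) + (3)·(1/4) + (0)·(1/3) = 7/6.
day 4: (6)·(5/12) + (-3)·(1/4) + (-5)·(1/3) = 1/12.
The best pure response is day 1 with expected payoff 10/3.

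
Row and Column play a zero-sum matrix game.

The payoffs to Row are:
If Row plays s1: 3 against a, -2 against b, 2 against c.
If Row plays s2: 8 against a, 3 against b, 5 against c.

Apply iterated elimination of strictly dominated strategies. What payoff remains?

Column a is strictly dominated by b for Column (-2<3, 3<8); eliminate a.
Row s1 is strictly dominated by row s2 (3>-2, 5>2); eliminate s1.
Column c is strictly dominated by b for Column (3<5); eliminate c.
Only (s2, b) remains, with payoff 3.

3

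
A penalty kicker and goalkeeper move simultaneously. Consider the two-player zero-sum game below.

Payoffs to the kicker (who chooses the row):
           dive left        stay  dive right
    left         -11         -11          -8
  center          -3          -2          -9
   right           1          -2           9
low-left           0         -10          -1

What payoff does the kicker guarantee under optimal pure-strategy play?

Row minima: -11, -9, -2, -10 → the kicker's maximin is -2.
Column maxima: 1, -2, 9 → the goalkeeper's minimax is -2.
They coincide at (right, stay), so the value is -2.

-2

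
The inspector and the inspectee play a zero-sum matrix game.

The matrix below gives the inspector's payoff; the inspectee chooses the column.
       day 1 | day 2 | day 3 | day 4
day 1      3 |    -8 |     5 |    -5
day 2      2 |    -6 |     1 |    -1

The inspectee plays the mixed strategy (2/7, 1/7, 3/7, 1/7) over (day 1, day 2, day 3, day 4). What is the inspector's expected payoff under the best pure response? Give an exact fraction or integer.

8/7

day 1: (3)·(2/7) + (-8)·(1/7) + (5)·(3/7) + (-5)·(1/7) = 8/7.
day 2: (2)·(2/7) + (-6)·(1/7) + (1)·(3/7) + (-1)·(1/7) = 0.
The best pure response is day 1 with expected payoff 8/7.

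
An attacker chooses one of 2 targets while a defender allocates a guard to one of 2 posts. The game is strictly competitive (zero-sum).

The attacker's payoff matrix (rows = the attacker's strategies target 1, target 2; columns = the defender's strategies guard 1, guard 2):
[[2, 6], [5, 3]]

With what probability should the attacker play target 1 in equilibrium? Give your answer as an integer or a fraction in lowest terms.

Row minima are 2 and 3, so the attacker's maximin is 3; column maxima are 5 and 6, so the defender's minimax is 5. These differ, so the equilibrium is in mixed strategies.
Let the attacker play target 1 with probability p. The defender is indifferent when 2p + 5(1−p) = 6p + 3(1−p), giving p = 1/3.

1/3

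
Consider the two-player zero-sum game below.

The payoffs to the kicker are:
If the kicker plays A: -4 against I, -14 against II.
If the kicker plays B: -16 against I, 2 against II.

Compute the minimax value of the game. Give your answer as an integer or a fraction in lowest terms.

Row minima are -14 and -16, so the kicker's maximin is -14; column maxima are -4 and 2, so the goalkeeper's minimax is -4. These differ, so the equilibrium is in mixed strategies.
Let the kicker play A with probability p. The goalkeeper is indifferent when −4p − 16(1−p) = −14p + 2(1−p), giving p = 9/14.
Let the goalkeeper play I with probability q. The kicker is indifferent when −4q − 14(1−q) = −16q + 2(1−q), giving q = 4/7.
The value is -4·(4/7) + (-14)·(3/7) = -58/7.

-58/7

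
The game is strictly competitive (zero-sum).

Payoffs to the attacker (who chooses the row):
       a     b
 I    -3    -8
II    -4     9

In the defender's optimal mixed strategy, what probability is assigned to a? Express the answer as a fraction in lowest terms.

17/18

Row minima are -8 and -4, so the attacker's maximin is -4; column maxima are -3 and 9, so the defender's minimax is -3. These differ, so the equilibrium is in mixed strategies.
Let the defender play a with probability q. The attacker is indifferent when −3q − 8(1−q) = −4q + 9(1−q), giving q = 17/18.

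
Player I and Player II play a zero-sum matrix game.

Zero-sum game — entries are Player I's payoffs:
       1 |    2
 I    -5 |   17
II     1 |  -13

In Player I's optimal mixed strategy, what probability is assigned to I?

7/18

Row minima are -5 and -13, so Player I's maximin is -5; column maxima are 1 and 17, so Player II's minimax is 1. These differ, so the equilibrium is in mixed strategies.
Let Player I play I with probability p. Player II is indifferent when −5p + (1−p) = 17p − 13(1−p), giving p = 7/18.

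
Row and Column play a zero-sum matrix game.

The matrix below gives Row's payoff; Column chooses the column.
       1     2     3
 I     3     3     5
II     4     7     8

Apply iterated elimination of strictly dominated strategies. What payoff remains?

Row I is strictly dominated by row II (4>3, 7>3, 8>5); eliminate I.
Column 2 is strictly dominated by 1 for Column (4<7); eliminate 2.
Column 3 is strictly dominated by 1 for Column (4<8); eliminate 3.
Only (II, 1) remains, with payoff 4.

4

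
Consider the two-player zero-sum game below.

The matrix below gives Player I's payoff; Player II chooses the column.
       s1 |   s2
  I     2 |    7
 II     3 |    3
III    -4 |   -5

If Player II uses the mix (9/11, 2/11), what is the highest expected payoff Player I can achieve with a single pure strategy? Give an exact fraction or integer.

I: (2)·(9/11) + (7)·(2/11) = 32/11.
II: (3)·(9/11) + (3)·(2/11) = 3.
III: (-4)·(9/11) + (-5)·(2/11) = -46/11.
The best pure response is II with expected payoff 3.

3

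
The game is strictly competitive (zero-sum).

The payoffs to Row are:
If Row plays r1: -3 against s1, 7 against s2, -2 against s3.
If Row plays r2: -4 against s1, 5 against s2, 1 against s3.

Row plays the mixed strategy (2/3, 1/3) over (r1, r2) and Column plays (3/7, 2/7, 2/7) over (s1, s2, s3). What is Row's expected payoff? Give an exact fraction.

Against (3/7, 2/7, 2/7), each row's expected payoff is r1: 1/7; r2: 0.
Taking the (2/3, 1/3)-weighted average: (2/3)·(1/7) + (1/3)·(0) = 2/21.

2/21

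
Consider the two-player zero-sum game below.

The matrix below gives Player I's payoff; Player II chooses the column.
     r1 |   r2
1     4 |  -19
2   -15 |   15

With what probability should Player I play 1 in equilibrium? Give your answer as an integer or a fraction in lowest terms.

30/53

Row minima are -19 and -15, so Player I's maximin is -15; column maxima are 4 and 15, so Player II's minimax is 4. These differ, so the equilibrium is in mixed strategies.
Let Player I play 1 with probability p. Player II is indifferent when 4p − 15(1−p) = −19p + 15(1−p), giving p = 30/53.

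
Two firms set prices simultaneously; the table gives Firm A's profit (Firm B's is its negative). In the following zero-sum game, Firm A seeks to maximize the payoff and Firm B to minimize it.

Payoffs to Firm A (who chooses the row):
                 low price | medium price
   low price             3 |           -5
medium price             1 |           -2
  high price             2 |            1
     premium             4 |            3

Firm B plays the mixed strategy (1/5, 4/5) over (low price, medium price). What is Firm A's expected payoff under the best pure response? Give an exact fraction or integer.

low price: (3)·(1/5) + (-5)·(4/5) = -17/5.
medium price: (1)·(1/5) + (-2)·(4/5) = -7/5.
high price: (2)·(1/5) + (1)·(4/5) = 6/5.
premium: (4)·(1/5) + (3)·(4/5) = 16/5.
The best pure response is premium with expected payoff 16/5.

16/5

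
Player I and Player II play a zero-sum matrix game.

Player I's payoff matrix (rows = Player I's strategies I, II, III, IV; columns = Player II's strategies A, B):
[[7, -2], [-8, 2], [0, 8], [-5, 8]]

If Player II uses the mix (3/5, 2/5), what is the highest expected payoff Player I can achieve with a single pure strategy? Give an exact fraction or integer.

I: (7)·(3/5) + (-2)·(2/5) = 17/5.
II: (-8)·(3/5) + (2)·(2/5) = -4.
III: (0)·(3/5) + (8)·(2/5) = 16/5.
IV: (-5)·(3/5) + (8)·(2/5) = 1/5.
The best pure response is I with expected payoff 17/5.

17/5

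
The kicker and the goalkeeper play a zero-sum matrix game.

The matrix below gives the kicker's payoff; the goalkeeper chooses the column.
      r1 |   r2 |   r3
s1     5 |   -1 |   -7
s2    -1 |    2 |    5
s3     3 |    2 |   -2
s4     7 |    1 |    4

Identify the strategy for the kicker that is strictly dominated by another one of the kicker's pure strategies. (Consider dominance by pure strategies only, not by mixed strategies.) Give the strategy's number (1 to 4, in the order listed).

Compare s1 with s4: 7 > 5, 1 > -1, 4 > -7.
So s4 strictly dominates s1 for the kicker; s1 is strictly dominated.

1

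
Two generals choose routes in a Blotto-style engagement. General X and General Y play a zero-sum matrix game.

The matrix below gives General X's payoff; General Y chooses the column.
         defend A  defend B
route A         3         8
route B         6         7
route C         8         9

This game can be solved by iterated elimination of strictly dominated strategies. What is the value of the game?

8

Column defend B is strictly dominated by defend A for General Y (3<8, 6<7, 8<9); eliminate defend B.
Row route A is strictly dominated by row route B (6>3); eliminate route A.
Row route B is strictly dominated by row route C (8>6); eliminate route B.
Only (route C, defend A) remains, with payoff 8.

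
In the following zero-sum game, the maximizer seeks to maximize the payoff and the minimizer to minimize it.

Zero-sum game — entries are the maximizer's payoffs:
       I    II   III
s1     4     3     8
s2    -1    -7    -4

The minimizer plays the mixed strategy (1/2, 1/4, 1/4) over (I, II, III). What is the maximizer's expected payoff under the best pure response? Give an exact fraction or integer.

s1: (4)·(1/2) + (3)·(1/4) + (8)·(1/4) = 19/4.
s2: (-1)·(1/2) + (-7)·(1/4) + (-4)·(1/4) = -13/4.
The best pure response is s1 with expected payoff 19/4.

19/4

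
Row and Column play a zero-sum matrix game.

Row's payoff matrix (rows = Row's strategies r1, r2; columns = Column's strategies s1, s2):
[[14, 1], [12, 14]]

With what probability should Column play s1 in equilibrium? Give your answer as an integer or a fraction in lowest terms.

Row minima are 1 and 12, so Row's maximin is 12; column maxima are 14 and 14, so Column's minimax is 14. These differ, so the equilibrium is in mixed strategies.
Let Column play s1 with probability q. Row is indifferent when 14q + (1−q) = 12q + 14(1−q), giving q = 13/15.

13/15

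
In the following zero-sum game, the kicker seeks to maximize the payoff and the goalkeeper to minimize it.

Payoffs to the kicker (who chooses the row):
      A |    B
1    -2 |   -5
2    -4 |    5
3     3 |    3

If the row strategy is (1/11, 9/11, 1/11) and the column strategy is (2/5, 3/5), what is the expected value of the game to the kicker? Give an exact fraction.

59/55

Against (2/5, 3/5), each row's expected payoff is 1: -19/5; 2: 7/5; 3: 3.
Taking the (1/11, 9/11, 1/11)-weighted average: (1/11)·(-19/5) + (9/11)·(7/5) + (1/11)·(3) = 59/55.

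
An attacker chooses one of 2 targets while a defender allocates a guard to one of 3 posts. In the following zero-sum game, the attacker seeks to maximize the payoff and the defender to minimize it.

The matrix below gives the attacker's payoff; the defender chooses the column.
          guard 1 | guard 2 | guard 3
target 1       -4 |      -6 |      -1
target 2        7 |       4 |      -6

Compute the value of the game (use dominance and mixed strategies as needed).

-8/3

Column guard 1 is strictly dominated by guard 2 for the defender (it gives the attacker more in every row).
The remaining 2×2 game on (target 1, target 2) × (guard 2, guard 3) has no saddle point. Let the attacker play target 1 with probability p; indifference gives −6p + 4(1−p) = −p − 6(1−p), so p = 2/3.
Similarly the defender's optimal q on guard 2 is 1/3, and the value is -6·(1/3) + (-1)·(2/3) = -8/3.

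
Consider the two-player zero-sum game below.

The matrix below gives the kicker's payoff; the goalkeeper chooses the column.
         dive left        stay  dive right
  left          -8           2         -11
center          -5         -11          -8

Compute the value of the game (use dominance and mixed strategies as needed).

-137/16

Column dive left is strictly dominated by dive right for the goalkeeper (it gives the kicker more in every row).
The remaining 2×2 game on (left, center) × (stay, dive right) has no saddle point. Let the kicker play left with probability p; indifference gives 2p − 11(1−p) = −11p − 8(1−p), so p = 3/16.
Similarly the goalkeeper's optimal q on stay is 3/16, and the value is 2·(3/16) + (-11)·(13/16) = -137/16.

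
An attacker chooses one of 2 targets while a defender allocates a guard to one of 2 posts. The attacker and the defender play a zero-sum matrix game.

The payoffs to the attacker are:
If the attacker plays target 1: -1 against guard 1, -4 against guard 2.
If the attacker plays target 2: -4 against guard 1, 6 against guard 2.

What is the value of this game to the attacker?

Row minima are -4 and -4, so the attacker's maximin is -4; column maxima are -1 and 6, so the defender's minimax is -1. These differ, so the equilibrium is in mixed strategies.
Let the attacker play target 1 with probability p. The defender is indifferent when −p − 4(1−p) = −4p + 6(1−p), giving p = 10/13.
Let the defender play guard 1 with probability q. The attacker is indifferent when −q − 4(1−q) = −4q + 6(1−q), giving q = 10/13.
The value is -1·(10/13) + (-4)·(3/13) = -22/13.

-22/13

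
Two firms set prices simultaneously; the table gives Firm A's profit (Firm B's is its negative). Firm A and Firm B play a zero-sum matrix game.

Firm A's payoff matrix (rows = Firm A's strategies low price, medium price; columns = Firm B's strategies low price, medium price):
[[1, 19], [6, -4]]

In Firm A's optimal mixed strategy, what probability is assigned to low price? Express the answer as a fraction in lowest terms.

5/14

Row minima are 1 and -4, so Firm A's maximin is 1; column maxima are 6 and 19, so Firm B's minimax is 6. These differ, so the equilibrium is in mixed strategies.
Let Firm A play low price with probability p. Firm B is indifferent when p + 6(1−p) = 19p − 4(1−p), giving p = 5/14.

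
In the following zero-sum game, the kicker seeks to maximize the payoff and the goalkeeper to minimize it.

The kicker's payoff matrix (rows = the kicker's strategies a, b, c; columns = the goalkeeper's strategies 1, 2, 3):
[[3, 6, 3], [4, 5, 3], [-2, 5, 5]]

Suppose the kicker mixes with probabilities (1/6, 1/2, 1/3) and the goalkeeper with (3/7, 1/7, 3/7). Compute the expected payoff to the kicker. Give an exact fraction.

Against (3/7, 1/7, 3/7), each row's expected payoff is a: 24/7; b: 26/7; c: 2.
Taking the (1/6, 1/2, 1/3)-weighted average: (1/6)·(24/7) + (1/2)·(26/7) + (1/3)·(2) = 65/21.

65/21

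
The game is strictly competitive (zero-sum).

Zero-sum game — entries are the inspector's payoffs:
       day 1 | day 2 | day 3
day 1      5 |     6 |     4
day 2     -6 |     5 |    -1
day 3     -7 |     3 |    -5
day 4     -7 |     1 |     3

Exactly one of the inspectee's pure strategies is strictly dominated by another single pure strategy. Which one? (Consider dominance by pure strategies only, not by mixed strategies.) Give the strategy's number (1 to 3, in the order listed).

The inspectee prefers columns that give the inspector less. Compare day 2 with day 1: 5 < 6, -6 < 5, -7 < 3, -7 < 1.
So day 1 strictly dominates day 2 for the inspectee; day 2 is strictly dominated.

2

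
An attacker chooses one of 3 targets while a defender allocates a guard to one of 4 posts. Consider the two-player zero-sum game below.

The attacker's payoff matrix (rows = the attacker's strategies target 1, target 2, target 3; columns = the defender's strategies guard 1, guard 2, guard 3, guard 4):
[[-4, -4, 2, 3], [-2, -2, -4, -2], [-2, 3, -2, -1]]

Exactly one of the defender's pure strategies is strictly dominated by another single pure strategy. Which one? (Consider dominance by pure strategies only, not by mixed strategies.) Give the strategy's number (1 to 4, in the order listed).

4

The defender prefers columns that give the attacker less. Compare guard 4 with guard 3: 2 < 3, -4 < -2, -2 < -1.
So guard 3 strictly dominates guard 4 for the defender; guard 4 is strictly dominated.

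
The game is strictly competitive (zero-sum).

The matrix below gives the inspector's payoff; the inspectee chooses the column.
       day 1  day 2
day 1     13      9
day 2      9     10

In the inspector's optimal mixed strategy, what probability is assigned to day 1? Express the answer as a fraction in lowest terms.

Row minima are 9 and 9, so the inspector's maximin is 9; column maxima are 13 and 10, so the inspectee's minimax is 10. These differ, so the equilibrium is in mixed strategies.
Let the inspector play day 1 with probability p. The inspectee is indifferent when 13p + 9(1−p) = 9p + 10(1−p), giving p = 1/5.

1/5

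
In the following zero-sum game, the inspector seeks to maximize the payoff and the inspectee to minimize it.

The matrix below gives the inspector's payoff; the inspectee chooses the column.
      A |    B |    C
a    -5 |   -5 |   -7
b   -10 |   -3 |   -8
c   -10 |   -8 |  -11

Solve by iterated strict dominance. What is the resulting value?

Column B is strictly dominated by C for the inspectee (-7<-5, -8<-3, -11<-8); eliminate B.
Row b is strictly dominated by row a (-5>-10, -7>-8); eliminate b.
Column A is strictly dominated by C for the inspectee (-7<-5, -11<-10); eliminate A.
Row c is strictly dominated by row a (-7>-11); eliminate c.
Only (a, C) remains, with payoff -7.

-7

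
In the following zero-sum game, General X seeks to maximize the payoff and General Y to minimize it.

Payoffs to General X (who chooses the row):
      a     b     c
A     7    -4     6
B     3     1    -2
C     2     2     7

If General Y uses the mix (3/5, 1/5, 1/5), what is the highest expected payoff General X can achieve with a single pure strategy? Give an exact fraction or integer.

A: (7)·(3/5) + (-4)·(1/5) + (6)·(1/5) = 23/5.
B: (3)·(3/5) + (1)·(1/5) + (-2)·(1/5) = 8/5.
C: (2)·(3/5) + (2)·(1/5) + (7)·(1/5) = 3.
The best pure response is A with expected payoff 23/5.

23/5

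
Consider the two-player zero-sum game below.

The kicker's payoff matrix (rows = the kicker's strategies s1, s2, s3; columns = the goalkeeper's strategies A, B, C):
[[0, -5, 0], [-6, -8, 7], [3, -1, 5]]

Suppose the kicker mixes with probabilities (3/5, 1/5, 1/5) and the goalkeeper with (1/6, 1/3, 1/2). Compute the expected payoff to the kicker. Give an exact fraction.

-1/2

Against (1/6, 1/3, 1/2), each row's expected payoff is s1: -5/3; s2: -1/6; s3: 8/3.
Taking the (3/5, 1/5, 1/5)-weighted average: (3/5)·(-5/3) + (1/5)·(-1/6) + (1/5)·(8/3) = -1/2.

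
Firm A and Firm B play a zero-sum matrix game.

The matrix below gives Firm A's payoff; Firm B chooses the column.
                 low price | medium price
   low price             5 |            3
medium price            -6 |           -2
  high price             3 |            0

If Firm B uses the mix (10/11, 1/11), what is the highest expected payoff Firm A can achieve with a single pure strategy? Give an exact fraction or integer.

53/11

low price: (5)·(10/11) + (3)·(1/11) = 53/11.
medium price: (-6)·(10/11) + (-2)·(1/11) = -62/11.
high price: (3)·(10/11) + (0)·(1/11) = 30/11.
The best pure response is low price with expected payoff 53/11.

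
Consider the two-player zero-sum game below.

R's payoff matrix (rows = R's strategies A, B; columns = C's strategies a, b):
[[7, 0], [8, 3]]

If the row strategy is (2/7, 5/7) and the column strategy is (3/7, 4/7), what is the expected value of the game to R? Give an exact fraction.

Against (3/7, 4/7), each row's expected payoff is A: 3; B: 36/7.
Taking the (2/7, 5/7)-weighted average: (2/7)·(3) + (5/7)·(36/7) = 222/49.

222/49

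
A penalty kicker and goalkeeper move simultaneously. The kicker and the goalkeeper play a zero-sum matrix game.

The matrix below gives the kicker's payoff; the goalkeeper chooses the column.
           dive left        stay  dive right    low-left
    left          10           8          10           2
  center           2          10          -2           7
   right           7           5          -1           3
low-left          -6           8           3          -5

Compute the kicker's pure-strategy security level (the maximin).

The worst-case payoff for each row is left: 2, center: -2, right: -1, low-left: -6.
The best of these is 2.

2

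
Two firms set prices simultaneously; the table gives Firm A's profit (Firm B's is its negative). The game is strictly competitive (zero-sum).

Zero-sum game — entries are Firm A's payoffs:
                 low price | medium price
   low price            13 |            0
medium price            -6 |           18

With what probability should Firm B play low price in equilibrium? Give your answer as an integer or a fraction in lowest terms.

Row minima are 0 and -6, so Firm A's maximin is 0; column maxima are 13 and 18, so Firm B's minimax is 13. These differ, so the equilibrium is in mixed strategies.
Let Firm B play low price with probability q. Firm A is indifferent when 13q = −6q + 18(1−q), giving q = 18/37.

18/37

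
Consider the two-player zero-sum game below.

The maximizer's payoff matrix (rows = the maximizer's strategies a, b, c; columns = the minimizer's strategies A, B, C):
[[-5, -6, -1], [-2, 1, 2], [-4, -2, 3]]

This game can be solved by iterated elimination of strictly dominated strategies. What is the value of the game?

-2

Row a is strictly dominated by row b (-2>-5, 1>-6, 2>-1); eliminate a.
Column C is strictly dominated by A for the minimizer (-2<2, -4<3); eliminate C.
Row c is strictly dominated by row b (-2>-4, 1>-2); eliminate c.
Column B is strictly dominated by A for the minimizer (-2<1); eliminate B.
Only (b, A) remains, with payoff -2.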